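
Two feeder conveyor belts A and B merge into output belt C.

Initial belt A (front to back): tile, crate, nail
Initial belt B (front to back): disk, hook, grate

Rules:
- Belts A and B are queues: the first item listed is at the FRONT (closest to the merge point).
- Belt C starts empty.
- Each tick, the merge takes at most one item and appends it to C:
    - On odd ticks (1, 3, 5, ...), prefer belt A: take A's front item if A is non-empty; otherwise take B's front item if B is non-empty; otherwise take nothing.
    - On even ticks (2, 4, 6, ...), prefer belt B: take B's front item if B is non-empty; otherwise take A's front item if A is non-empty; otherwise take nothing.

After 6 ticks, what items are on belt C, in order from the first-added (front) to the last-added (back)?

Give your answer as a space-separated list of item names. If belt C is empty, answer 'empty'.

Tick 1: prefer A, take tile from A; A=[crate,nail] B=[disk,hook,grate] C=[tile]
Tick 2: prefer B, take disk from B; A=[crate,nail] B=[hook,grate] C=[tile,disk]
Tick 3: prefer A, take crate from A; A=[nail] B=[hook,grate] C=[tile,disk,crate]
Tick 4: prefer B, take hook from B; A=[nail] B=[grate] C=[tile,disk,crate,hook]
Tick 5: prefer A, take nail from A; A=[-] B=[grate] C=[tile,disk,crate,hook,nail]
Tick 6: prefer B, take grate from B; A=[-] B=[-] C=[tile,disk,crate,hook,nail,grate]

Answer: tile disk crate hook nail grate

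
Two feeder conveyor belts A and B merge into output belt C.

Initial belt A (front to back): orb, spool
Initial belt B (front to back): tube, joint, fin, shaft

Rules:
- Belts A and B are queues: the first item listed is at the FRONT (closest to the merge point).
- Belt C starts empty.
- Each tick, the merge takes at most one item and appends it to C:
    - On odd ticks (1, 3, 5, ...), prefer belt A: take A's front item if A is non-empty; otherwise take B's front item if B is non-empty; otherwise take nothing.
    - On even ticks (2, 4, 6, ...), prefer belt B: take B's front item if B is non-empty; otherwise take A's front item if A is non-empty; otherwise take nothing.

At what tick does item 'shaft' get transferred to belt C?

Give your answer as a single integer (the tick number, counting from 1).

Answer: 6

Derivation:
Tick 1: prefer A, take orb from A; A=[spool] B=[tube,joint,fin,shaft] C=[orb]
Tick 2: prefer B, take tube from B; A=[spool] B=[joint,fin,shaft] C=[orb,tube]
Tick 3: prefer A, take spool from A; A=[-] B=[joint,fin,shaft] C=[orb,tube,spool]
Tick 4: prefer B, take joint from B; A=[-] B=[fin,shaft] C=[orb,tube,spool,joint]
Tick 5: prefer A, take fin from B; A=[-] B=[shaft] C=[orb,tube,spool,joint,fin]
Tick 6: prefer B, take shaft from B; A=[-] B=[-] C=[orb,tube,spool,joint,fin,shaft]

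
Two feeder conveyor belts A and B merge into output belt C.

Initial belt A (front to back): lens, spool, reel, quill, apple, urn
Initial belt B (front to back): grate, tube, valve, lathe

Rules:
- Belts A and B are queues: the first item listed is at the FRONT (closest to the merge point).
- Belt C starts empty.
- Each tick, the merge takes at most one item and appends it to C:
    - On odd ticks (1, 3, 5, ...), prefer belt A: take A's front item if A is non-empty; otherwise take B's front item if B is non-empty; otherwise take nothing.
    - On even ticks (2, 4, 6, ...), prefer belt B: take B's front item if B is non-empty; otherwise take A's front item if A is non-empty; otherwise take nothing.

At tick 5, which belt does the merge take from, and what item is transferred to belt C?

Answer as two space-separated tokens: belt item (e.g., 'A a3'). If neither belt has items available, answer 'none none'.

Answer: A reel

Derivation:
Tick 1: prefer A, take lens from A; A=[spool,reel,quill,apple,urn] B=[grate,tube,valve,lathe] C=[lens]
Tick 2: prefer B, take grate from B; A=[spool,reel,quill,apple,urn] B=[tube,valve,lathe] C=[lens,grate]
Tick 3: prefer A, take spool from A; A=[reel,quill,apple,urn] B=[tube,valve,lathe] C=[lens,grate,spool]
Tick 4: prefer B, take tube from B; A=[reel,quill,apple,urn] B=[valve,lathe] C=[lens,grate,spool,tube]
Tick 5: prefer A, take reel from A; A=[quill,apple,urn] B=[valve,lathe] C=[lens,grate,spool,tube,reel]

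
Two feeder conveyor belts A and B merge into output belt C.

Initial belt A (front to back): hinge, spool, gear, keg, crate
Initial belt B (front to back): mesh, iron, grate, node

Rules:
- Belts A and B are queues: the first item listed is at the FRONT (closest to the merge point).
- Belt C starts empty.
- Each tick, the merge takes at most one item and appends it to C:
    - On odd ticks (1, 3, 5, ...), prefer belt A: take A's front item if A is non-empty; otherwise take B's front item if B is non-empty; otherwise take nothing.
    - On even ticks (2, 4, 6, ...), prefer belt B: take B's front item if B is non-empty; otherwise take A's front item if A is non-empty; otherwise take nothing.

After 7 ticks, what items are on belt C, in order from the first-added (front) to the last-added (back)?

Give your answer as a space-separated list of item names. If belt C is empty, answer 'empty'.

Tick 1: prefer A, take hinge from A; A=[spool,gear,keg,crate] B=[mesh,iron,grate,node] C=[hinge]
Tick 2: prefer B, take mesh from B; A=[spool,gear,keg,crate] B=[iron,grate,node] C=[hinge,mesh]
Tick 3: prefer A, take spool from A; A=[gear,keg,crate] B=[iron,grate,node] C=[hinge,mesh,spool]
Tick 4: prefer B, take iron from B; A=[gear,keg,crate] B=[grate,node] C=[hinge,mesh,spool,iron]
Tick 5: prefer A, take gear from A; A=[keg,crate] B=[grate,node] C=[hinge,mesh,spool,iron,gear]
Tick 6: prefer B, take grate from B; A=[keg,crate] B=[node] C=[hinge,mesh,spool,iron,gear,grate]
Tick 7: prefer A, take keg from A; A=[crate] B=[node] C=[hinge,mesh,spool,iron,gear,grate,keg]

Answer: hinge mesh spool iron gear grate keg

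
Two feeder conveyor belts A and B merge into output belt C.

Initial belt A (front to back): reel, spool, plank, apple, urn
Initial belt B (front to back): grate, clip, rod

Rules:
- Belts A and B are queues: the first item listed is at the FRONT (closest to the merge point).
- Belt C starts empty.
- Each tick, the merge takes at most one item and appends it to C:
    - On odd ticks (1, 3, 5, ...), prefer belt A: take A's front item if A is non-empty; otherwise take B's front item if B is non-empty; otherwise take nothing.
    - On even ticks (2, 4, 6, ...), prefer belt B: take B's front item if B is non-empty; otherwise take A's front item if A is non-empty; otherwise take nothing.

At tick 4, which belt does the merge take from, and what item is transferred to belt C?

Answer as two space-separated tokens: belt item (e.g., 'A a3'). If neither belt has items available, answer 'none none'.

Answer: B clip

Derivation:
Tick 1: prefer A, take reel from A; A=[spool,plank,apple,urn] B=[grate,clip,rod] C=[reel]
Tick 2: prefer B, take grate from B; A=[spool,plank,apple,urn] B=[clip,rod] C=[reel,grate]
Tick 3: prefer A, take spool from A; A=[plank,apple,urn] B=[clip,rod] C=[reel,grate,spool]
Tick 4: prefer B, take clip from B; A=[plank,apple,urn] B=[rod] C=[reel,grate,spool,clip]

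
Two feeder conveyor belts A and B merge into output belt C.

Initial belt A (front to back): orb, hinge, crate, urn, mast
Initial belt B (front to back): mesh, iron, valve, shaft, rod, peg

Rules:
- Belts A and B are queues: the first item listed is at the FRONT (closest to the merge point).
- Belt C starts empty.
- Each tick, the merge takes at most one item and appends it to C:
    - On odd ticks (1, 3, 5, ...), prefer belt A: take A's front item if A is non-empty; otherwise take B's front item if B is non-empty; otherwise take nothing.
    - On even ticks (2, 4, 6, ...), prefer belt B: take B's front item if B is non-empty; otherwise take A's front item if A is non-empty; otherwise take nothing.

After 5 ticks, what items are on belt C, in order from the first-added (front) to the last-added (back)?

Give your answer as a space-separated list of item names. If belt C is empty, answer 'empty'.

Tick 1: prefer A, take orb from A; A=[hinge,crate,urn,mast] B=[mesh,iron,valve,shaft,rod,peg] C=[orb]
Tick 2: prefer B, take mesh from B; A=[hinge,crate,urn,mast] B=[iron,valve,shaft,rod,peg] C=[orb,mesh]
Tick 3: prefer A, take hinge from A; A=[crate,urn,mast] B=[iron,valve,shaft,rod,peg] C=[orb,mesh,hinge]
Tick 4: prefer B, take iron from B; A=[crate,urn,mast] B=[valve,shaft,rod,peg] C=[orb,mesh,hinge,iron]
Tick 5: prefer A, take crate from A; A=[urn,mast] B=[valve,shaft,rod,peg] C=[orb,mesh,hinge,iron,crate]

Answer: orb mesh hinge iron crate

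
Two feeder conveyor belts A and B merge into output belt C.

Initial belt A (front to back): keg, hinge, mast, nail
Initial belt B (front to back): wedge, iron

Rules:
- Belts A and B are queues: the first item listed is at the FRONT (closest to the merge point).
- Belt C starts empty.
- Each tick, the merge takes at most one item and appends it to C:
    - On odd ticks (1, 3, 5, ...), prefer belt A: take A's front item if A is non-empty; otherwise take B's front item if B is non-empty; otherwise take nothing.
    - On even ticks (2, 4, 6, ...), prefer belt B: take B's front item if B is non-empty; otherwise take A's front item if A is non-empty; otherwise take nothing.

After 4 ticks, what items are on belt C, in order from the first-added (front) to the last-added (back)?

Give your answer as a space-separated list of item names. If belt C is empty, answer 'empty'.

Answer: keg wedge hinge iron

Derivation:
Tick 1: prefer A, take keg from A; A=[hinge,mast,nail] B=[wedge,iron] C=[keg]
Tick 2: prefer B, take wedge from B; A=[hinge,mast,nail] B=[iron] C=[keg,wedge]
Tick 3: prefer A, take hinge from A; A=[mast,nail] B=[iron] C=[keg,wedge,hinge]
Tick 4: prefer B, take iron from B; A=[mast,nail] B=[-] C=[keg,wedge,hinge,iron]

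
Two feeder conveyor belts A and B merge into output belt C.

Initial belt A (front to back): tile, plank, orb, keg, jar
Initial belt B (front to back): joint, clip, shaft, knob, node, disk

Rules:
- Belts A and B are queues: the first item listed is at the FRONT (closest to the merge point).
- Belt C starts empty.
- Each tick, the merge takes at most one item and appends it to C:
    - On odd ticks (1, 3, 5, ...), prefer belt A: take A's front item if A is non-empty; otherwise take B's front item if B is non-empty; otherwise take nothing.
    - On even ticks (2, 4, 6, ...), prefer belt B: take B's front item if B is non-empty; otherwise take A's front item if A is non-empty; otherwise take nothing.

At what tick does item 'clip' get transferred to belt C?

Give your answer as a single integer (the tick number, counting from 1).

Answer: 4

Derivation:
Tick 1: prefer A, take tile from A; A=[plank,orb,keg,jar] B=[joint,clip,shaft,knob,node,disk] C=[tile]
Tick 2: prefer B, take joint from B; A=[plank,orb,keg,jar] B=[clip,shaft,knob,node,disk] C=[tile,joint]
Tick 3: prefer A, take plank from A; A=[orb,keg,jar] B=[clip,shaft,knob,node,disk] C=[tile,joint,plank]
Tick 4: prefer B, take clip from B; A=[orb,keg,jar] B=[shaft,knob,node,disk] C=[tile,joint,plank,clip]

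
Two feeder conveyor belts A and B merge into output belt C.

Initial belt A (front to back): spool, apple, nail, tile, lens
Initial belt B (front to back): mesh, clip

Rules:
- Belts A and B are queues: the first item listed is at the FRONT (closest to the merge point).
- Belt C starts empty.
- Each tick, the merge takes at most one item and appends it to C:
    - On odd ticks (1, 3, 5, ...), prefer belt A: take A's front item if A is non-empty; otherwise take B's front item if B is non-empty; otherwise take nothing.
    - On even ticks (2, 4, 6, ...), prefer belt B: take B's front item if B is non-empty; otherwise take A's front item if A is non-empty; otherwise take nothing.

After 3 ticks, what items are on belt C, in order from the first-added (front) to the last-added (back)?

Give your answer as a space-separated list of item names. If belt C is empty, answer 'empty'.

Answer: spool mesh apple

Derivation:
Tick 1: prefer A, take spool from A; A=[apple,nail,tile,lens] B=[mesh,clip] C=[spool]
Tick 2: prefer B, take mesh from B; A=[apple,nail,tile,lens] B=[clip] C=[spool,mesh]
Tick 3: prefer A, take apple from A; A=[nail,tile,lens] B=[clip] C=[spool,mesh,apple]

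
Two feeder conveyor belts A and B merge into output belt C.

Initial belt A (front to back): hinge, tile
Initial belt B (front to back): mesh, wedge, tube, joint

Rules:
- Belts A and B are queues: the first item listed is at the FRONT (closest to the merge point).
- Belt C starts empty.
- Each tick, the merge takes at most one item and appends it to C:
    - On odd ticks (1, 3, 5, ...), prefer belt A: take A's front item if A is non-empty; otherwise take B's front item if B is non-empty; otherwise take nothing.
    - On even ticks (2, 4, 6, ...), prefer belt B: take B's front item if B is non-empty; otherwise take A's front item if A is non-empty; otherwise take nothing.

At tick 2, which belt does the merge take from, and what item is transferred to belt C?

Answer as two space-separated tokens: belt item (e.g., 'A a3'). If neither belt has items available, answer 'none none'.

Answer: B mesh

Derivation:
Tick 1: prefer A, take hinge from A; A=[tile] B=[mesh,wedge,tube,joint] C=[hinge]
Tick 2: prefer B, take mesh from B; A=[tile] B=[wedge,tube,joint] C=[hinge,mesh]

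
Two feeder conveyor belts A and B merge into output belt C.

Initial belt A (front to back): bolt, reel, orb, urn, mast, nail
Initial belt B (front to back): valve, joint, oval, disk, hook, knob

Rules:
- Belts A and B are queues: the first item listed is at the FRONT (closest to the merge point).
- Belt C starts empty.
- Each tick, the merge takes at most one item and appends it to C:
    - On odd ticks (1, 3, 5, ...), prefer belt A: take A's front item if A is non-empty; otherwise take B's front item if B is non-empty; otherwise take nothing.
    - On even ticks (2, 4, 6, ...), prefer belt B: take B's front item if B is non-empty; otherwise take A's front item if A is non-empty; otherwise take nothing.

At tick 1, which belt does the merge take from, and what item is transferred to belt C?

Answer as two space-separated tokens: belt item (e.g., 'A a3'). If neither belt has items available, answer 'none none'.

Tick 1: prefer A, take bolt from A; A=[reel,orb,urn,mast,nail] B=[valve,joint,oval,disk,hook,knob] C=[bolt]

Answer: A bolt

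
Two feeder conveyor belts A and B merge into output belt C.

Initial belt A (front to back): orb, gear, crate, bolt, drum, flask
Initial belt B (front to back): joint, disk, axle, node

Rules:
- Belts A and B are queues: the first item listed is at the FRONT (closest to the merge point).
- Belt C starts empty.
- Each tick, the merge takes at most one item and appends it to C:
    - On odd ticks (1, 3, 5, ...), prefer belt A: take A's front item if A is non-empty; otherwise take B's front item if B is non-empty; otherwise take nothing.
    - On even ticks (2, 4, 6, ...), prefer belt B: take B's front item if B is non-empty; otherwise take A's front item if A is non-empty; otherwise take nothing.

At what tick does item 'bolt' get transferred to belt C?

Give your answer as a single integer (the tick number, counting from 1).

Answer: 7

Derivation:
Tick 1: prefer A, take orb from A; A=[gear,crate,bolt,drum,flask] B=[joint,disk,axle,node] C=[orb]
Tick 2: prefer B, take joint from B; A=[gear,crate,bolt,drum,flask] B=[disk,axle,node] C=[orb,joint]
Tick 3: prefer A, take gear from A; A=[crate,bolt,drum,flask] B=[disk,axle,node] C=[orb,joint,gear]
Tick 4: prefer B, take disk from B; A=[crate,bolt,drum,flask] B=[axle,node] C=[orb,joint,gear,disk]
Tick 5: prefer A, take crate from A; A=[bolt,drum,flask] B=[axle,node] C=[orb,joint,gear,disk,crate]
Tick 6: prefer B, take axle from B; A=[bolt,drum,flask] B=[node] C=[orb,joint,gear,disk,crate,axle]
Tick 7: prefer A, take bolt from A; A=[drum,flask] B=[node] C=[orb,joint,gear,disk,crate,axle,bolt]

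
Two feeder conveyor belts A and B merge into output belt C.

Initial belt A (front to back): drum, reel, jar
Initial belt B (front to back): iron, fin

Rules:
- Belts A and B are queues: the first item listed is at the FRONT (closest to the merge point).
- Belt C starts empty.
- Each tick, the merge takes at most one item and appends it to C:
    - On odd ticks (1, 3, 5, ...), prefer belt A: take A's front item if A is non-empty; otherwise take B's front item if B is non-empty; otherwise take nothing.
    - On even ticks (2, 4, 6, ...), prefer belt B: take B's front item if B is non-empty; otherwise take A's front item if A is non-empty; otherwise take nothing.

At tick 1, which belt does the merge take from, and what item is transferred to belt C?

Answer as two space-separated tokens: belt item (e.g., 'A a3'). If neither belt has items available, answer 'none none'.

Answer: A drum

Derivation:
Tick 1: prefer A, take drum from A; A=[reel,jar] B=[iron,fin] C=[drum]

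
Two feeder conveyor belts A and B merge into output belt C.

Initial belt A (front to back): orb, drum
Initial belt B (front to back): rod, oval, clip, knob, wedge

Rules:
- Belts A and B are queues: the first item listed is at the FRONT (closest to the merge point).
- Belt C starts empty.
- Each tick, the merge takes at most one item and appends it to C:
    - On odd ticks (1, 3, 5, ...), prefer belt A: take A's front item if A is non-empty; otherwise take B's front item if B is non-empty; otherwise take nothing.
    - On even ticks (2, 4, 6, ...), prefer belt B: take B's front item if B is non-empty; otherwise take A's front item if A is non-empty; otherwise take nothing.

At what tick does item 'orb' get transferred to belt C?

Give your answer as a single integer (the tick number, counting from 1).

Tick 1: prefer A, take orb from A; A=[drum] B=[rod,oval,clip,knob,wedge] C=[orb]

Answer: 1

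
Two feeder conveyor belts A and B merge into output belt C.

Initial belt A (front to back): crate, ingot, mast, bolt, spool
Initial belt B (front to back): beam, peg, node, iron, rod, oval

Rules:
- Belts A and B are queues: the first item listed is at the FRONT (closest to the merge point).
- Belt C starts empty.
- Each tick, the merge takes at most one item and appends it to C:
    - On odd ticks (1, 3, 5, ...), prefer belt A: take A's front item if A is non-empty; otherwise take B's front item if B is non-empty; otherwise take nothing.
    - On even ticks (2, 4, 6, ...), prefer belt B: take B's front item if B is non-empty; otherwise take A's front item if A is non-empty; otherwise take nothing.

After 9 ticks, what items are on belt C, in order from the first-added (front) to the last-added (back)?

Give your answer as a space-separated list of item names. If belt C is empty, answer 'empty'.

Tick 1: prefer A, take crate from A; A=[ingot,mast,bolt,spool] B=[beam,peg,node,iron,rod,oval] C=[crate]
Tick 2: prefer B, take beam from B; A=[ingot,mast,bolt,spool] B=[peg,node,iron,rod,oval] C=[crate,beam]
Tick 3: prefer A, take ingot from A; A=[mast,bolt,spool] B=[peg,node,iron,rod,oval] C=[crate,beam,ingot]
Tick 4: prefer B, take peg from B; A=[mast,bolt,spool] B=[node,iron,rod,oval] C=[crate,beam,ingot,peg]
Tick 5: prefer A, take mast from A; A=[bolt,spool] B=[node,iron,rod,oval] C=[crate,beam,ingot,peg,mast]
Tick 6: prefer B, take node from B; A=[bolt,spool] B=[iron,rod,oval] C=[crate,beam,ingot,peg,mast,node]
Tick 7: prefer A, take bolt from A; A=[spool] B=[iron,rod,oval] C=[crate,beam,ingot,peg,mast,node,bolt]
Tick 8: prefer B, take iron from B; A=[spool] B=[rod,oval] C=[crate,beam,ingot,peg,mast,node,bolt,iron]
Tick 9: prefer A, take spool from A; A=[-] B=[rod,oval] C=[crate,beam,ingot,peg,mast,node,bolt,iron,spool]

Answer: crate beam ingot peg mast node bolt iron spool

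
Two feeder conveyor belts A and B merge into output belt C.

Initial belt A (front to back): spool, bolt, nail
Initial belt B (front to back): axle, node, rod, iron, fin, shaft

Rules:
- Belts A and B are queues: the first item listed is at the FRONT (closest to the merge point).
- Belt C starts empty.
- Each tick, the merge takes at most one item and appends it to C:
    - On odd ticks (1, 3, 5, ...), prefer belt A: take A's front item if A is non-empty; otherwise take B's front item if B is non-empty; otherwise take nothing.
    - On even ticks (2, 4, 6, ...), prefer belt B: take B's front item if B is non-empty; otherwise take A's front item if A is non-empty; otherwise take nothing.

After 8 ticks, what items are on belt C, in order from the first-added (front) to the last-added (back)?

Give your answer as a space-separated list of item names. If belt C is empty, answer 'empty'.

Answer: spool axle bolt node nail rod iron fin

Derivation:
Tick 1: prefer A, take spool from A; A=[bolt,nail] B=[axle,node,rod,iron,fin,shaft] C=[spool]
Tick 2: prefer B, take axle from B; A=[bolt,nail] B=[node,rod,iron,fin,shaft] C=[spool,axle]
Tick 3: prefer A, take bolt from A; A=[nail] B=[node,rod,iron,fin,shaft] C=[spool,axle,bolt]
Tick 4: prefer B, take node from B; A=[nail] B=[rod,iron,fin,shaft] C=[spool,axle,bolt,node]
Tick 5: prefer A, take nail from A; A=[-] B=[rod,iron,fin,shaft] C=[spool,axle,bolt,node,nail]
Tick 6: prefer B, take rod from B; A=[-] B=[iron,fin,shaft] C=[spool,axle,bolt,node,nail,rod]
Tick 7: prefer A, take iron from B; A=[-] B=[fin,shaft] C=[spool,axle,bolt,node,nail,rod,iron]
Tick 8: prefer B, take fin from B; A=[-] B=[shaft] C=[spool,axle,bolt,node,nail,rod,iron,fin]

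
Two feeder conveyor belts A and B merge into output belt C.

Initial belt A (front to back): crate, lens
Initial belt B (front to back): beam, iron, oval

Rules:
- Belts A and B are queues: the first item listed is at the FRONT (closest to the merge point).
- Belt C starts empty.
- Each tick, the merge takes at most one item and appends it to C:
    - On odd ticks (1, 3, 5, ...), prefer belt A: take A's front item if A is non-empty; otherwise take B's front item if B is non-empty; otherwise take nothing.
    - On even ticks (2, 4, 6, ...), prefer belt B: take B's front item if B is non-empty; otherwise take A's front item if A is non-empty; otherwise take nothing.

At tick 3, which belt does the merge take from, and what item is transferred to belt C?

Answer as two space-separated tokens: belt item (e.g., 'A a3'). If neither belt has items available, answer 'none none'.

Answer: A lens

Derivation:
Tick 1: prefer A, take crate from A; A=[lens] B=[beam,iron,oval] C=[crate]
Tick 2: prefer B, take beam from B; A=[lens] B=[iron,oval] C=[crate,beam]
Tick 3: prefer A, take lens from A; A=[-] B=[iron,oval] C=[crate,beam,lens]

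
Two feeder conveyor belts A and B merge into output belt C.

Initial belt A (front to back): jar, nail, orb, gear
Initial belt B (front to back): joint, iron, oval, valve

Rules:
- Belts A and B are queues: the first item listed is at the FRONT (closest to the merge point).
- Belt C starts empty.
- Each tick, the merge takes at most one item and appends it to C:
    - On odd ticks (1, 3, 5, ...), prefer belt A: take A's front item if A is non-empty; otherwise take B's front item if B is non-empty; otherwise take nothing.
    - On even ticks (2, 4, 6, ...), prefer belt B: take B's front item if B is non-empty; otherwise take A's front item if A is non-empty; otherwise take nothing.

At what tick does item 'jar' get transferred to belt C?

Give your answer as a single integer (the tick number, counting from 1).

Tick 1: prefer A, take jar from A; A=[nail,orb,gear] B=[joint,iron,oval,valve] C=[jar]

Answer: 1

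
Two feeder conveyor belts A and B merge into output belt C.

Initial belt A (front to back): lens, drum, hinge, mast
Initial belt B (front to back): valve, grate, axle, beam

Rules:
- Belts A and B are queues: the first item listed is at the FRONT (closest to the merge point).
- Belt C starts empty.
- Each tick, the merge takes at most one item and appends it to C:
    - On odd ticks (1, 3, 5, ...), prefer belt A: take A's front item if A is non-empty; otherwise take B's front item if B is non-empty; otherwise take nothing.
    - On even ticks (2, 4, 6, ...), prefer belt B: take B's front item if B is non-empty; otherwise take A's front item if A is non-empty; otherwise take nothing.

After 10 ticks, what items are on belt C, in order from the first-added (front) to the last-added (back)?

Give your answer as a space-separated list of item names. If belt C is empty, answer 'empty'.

Answer: lens valve drum grate hinge axle mast beam

Derivation:
Tick 1: prefer A, take lens from A; A=[drum,hinge,mast] B=[valve,grate,axle,beam] C=[lens]
Tick 2: prefer B, take valve from B; A=[drum,hinge,mast] B=[grate,axle,beam] C=[lens,valve]
Tick 3: prefer A, take drum from A; A=[hinge,mast] B=[grate,axle,beam] C=[lens,valve,drum]
Tick 4: prefer B, take grate from B; A=[hinge,mast] B=[axle,beam] C=[lens,valve,drum,grate]
Tick 5: prefer A, take hinge from A; A=[mast] B=[axle,beam] C=[lens,valve,drum,grate,hinge]
Tick 6: prefer B, take axle from B; A=[mast] B=[beam] C=[lens,valve,drum,grate,hinge,axle]
Tick 7: prefer A, take mast from A; A=[-] B=[beam] C=[lens,valve,drum,grate,hinge,axle,mast]
Tick 8: prefer B, take beam from B; A=[-] B=[-] C=[lens,valve,drum,grate,hinge,axle,mast,beam]
Tick 9: prefer A, both empty, nothing taken; A=[-] B=[-] C=[lens,valve,drum,grate,hinge,axle,mast,beam]
Tick 10: prefer B, both empty, nothing taken; A=[-] B=[-] C=[lens,valve,drum,grate,hinge,axle,mast,beam]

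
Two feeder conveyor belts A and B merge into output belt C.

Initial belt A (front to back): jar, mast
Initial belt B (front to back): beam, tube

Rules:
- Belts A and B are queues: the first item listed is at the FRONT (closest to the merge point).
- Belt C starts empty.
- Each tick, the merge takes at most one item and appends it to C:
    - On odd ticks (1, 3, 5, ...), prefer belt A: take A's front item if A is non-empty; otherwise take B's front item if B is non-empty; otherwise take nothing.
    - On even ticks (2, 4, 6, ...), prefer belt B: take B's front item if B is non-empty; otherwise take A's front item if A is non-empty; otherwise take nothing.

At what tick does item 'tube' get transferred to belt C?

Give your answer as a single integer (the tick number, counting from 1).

Answer: 4

Derivation:
Tick 1: prefer A, take jar from A; A=[mast] B=[beam,tube] C=[jar]
Tick 2: prefer B, take beam from B; A=[mast] B=[tube] C=[jar,beam]
Tick 3: prefer A, take mast from A; A=[-] B=[tube] C=[jar,beam,mast]
Tick 4: prefer B, take tube from B; A=[-] B=[-] C=[jar,beam,mast,tube]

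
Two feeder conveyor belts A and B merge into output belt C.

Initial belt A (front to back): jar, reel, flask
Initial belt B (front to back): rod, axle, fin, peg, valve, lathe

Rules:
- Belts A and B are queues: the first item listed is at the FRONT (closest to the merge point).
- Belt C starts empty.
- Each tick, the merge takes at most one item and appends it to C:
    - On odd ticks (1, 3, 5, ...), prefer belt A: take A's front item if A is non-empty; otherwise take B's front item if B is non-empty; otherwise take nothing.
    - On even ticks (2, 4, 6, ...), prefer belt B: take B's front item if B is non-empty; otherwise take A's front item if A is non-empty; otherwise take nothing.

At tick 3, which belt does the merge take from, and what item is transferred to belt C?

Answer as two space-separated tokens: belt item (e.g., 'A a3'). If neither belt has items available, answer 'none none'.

Answer: A reel

Derivation:
Tick 1: prefer A, take jar from A; A=[reel,flask] B=[rod,axle,fin,peg,valve,lathe] C=[jar]
Tick 2: prefer B, take rod from B; A=[reel,flask] B=[axle,fin,peg,valve,lathe] C=[jar,rod]
Tick 3: prefer A, take reel from A; A=[flask] B=[axle,fin,peg,valve,lathe] C=[jar,rod,reel]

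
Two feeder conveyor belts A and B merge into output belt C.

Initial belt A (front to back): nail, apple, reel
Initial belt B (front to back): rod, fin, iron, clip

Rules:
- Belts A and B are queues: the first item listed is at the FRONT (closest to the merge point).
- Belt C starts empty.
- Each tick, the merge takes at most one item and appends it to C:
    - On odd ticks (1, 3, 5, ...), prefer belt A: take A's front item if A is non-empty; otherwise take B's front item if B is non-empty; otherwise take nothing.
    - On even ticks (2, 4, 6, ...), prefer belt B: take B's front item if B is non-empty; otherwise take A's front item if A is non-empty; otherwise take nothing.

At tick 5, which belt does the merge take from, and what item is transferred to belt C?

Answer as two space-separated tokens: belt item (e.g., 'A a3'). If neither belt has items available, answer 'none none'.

Answer: A reel

Derivation:
Tick 1: prefer A, take nail from A; A=[apple,reel] B=[rod,fin,iron,clip] C=[nail]
Tick 2: prefer B, take rod from B; A=[apple,reel] B=[fin,iron,clip] C=[nail,rod]
Tick 3: prefer A, take apple from A; A=[reel] B=[fin,iron,clip] C=[nail,rod,apple]
Tick 4: prefer B, take fin from B; A=[reel] B=[iron,clip] C=[nail,rod,apple,fin]
Tick 5: prefer A, take reel from A; A=[-] B=[iron,clip] C=[nail,rod,apple,fin,reel]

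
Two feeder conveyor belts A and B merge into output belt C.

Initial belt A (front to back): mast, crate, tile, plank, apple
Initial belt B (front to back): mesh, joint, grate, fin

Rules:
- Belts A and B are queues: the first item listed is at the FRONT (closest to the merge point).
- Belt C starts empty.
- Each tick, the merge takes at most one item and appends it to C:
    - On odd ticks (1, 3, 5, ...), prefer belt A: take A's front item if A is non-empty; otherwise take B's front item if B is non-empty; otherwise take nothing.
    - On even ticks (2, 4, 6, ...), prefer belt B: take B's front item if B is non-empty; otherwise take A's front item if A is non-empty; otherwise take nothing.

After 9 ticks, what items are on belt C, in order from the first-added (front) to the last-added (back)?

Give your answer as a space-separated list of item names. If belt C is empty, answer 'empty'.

Answer: mast mesh crate joint tile grate plank fin apple

Derivation:
Tick 1: prefer A, take mast from A; A=[crate,tile,plank,apple] B=[mesh,joint,grate,fin] C=[mast]
Tick 2: prefer B, take mesh from B; A=[crate,tile,plank,apple] B=[joint,grate,fin] C=[mast,mesh]
Tick 3: prefer A, take crate from A; A=[tile,plank,apple] B=[joint,grate,fin] C=[mast,mesh,crate]
Tick 4: prefer B, take joint from B; A=[tile,plank,apple] B=[grate,fin] C=[mast,mesh,crate,joint]
Tick 5: prefer A, take tile from A; A=[plank,apple] B=[grate,fin] C=[mast,mesh,crate,joint,tile]
Tick 6: prefer B, take grate from B; A=[plank,apple] B=[fin] C=[mast,mesh,crate,joint,tile,grate]
Tick 7: prefer A, take plank from A; A=[apple] B=[fin] C=[mast,mesh,crate,joint,tile,grate,plank]
Tick 8: prefer B, take fin from B; A=[apple] B=[-] C=[mast,mesh,crate,joint,tile,grate,plank,fin]
Tick 9: prefer A, take apple from A; A=[-] B=[-] C=[mast,mesh,crate,joint,tile,grate,plank,fin,apple]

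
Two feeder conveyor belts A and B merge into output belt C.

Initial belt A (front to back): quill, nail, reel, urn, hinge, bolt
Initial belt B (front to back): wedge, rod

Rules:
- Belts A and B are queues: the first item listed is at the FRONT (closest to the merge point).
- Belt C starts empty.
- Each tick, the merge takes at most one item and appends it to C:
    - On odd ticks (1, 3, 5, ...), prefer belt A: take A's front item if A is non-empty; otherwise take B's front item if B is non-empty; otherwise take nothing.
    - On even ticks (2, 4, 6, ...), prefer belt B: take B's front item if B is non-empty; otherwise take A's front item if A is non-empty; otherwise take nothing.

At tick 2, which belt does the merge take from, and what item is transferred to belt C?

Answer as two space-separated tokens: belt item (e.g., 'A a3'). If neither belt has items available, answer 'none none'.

Tick 1: prefer A, take quill from A; A=[nail,reel,urn,hinge,bolt] B=[wedge,rod] C=[quill]
Tick 2: prefer B, take wedge from B; A=[nail,reel,urn,hinge,bolt] B=[rod] C=[quill,wedge]

Answer: B wedge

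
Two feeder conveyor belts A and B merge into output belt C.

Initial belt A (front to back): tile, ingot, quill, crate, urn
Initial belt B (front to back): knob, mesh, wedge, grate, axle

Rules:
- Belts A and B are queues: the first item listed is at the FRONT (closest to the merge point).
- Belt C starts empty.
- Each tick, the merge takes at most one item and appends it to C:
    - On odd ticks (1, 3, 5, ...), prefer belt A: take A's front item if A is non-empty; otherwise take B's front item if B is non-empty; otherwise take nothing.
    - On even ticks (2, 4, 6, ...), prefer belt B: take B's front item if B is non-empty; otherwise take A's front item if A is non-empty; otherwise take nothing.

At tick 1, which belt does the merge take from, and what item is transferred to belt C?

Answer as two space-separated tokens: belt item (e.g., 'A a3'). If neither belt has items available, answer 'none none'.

Tick 1: prefer A, take tile from A; A=[ingot,quill,crate,urn] B=[knob,mesh,wedge,grate,axle] C=[tile]

Answer: A tile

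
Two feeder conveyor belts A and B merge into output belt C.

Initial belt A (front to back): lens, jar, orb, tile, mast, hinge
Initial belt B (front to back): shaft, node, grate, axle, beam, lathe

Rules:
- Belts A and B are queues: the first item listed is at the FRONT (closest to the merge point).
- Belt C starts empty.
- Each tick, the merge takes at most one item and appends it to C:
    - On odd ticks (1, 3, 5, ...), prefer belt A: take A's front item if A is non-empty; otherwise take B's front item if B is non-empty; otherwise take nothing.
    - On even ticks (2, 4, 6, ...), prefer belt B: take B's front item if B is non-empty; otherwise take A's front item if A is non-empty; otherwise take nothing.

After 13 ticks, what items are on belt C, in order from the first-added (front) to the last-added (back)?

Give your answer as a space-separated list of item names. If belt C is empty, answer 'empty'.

Answer: lens shaft jar node orb grate tile axle mast beam hinge lathe

Derivation:
Tick 1: prefer A, take lens from A; A=[jar,orb,tile,mast,hinge] B=[shaft,node,grate,axle,beam,lathe] C=[lens]
Tick 2: prefer B, take shaft from B; A=[jar,orb,tile,mast,hinge] B=[node,grate,axle,beam,lathe] C=[lens,shaft]
Tick 3: prefer A, take jar from A; A=[orb,tile,mast,hinge] B=[node,grate,axle,beam,lathe] C=[lens,shaft,jar]
Tick 4: prefer B, take node from B; A=[orb,tile,mast,hinge] B=[grate,axle,beam,lathe] C=[lens,shaft,jar,node]
Tick 5: prefer A, take orb from A; A=[tile,mast,hinge] B=[grate,axle,beam,lathe] C=[lens,shaft,jar,node,orb]
Tick 6: prefer B, take grate from B; A=[tile,mast,hinge] B=[axle,beam,lathe] C=[lens,shaft,jar,node,orb,grate]
Tick 7: prefer A, take tile from A; A=[mast,hinge] B=[axle,beam,lathe] C=[lens,shaft,jar,node,orb,grate,tile]
Tick 8: prefer B, take axle from B; A=[mast,hinge] B=[beam,lathe] C=[lens,shaft,jar,node,orb,grate,tile,axle]
Tick 9: prefer A, take mast from A; A=[hinge] B=[beam,lathe] C=[lens,shaft,jar,node,orb,grate,tile,axle,mast]
Tick 10: prefer B, take beam from B; A=[hinge] B=[lathe] C=[lens,shaft,jar,node,orb,grate,tile,axle,mast,beam]
Tick 11: prefer A, take hinge from A; A=[-] B=[lathe] C=[lens,shaft,jar,node,orb,grate,tile,axle,mast,beam,hinge]
Tick 12: prefer B, take lathe from B; A=[-] B=[-] C=[lens,shaft,jar,node,orb,grate,tile,axle,mast,beam,hinge,lathe]
Tick 13: prefer A, both empty, nothing taken; A=[-] B=[-] C=[lens,shaft,jar,node,orb,grate,tile,axle,mast,beam,hinge,lathe]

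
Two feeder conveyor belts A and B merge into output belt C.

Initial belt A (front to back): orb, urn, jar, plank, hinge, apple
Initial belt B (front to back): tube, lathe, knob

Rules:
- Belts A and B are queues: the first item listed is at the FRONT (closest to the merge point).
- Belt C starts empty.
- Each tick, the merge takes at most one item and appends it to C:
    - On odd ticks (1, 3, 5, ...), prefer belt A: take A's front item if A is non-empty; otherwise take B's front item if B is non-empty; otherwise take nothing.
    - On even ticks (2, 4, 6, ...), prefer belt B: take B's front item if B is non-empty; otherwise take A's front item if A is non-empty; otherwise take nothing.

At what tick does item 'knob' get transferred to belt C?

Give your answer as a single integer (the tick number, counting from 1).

Tick 1: prefer A, take orb from A; A=[urn,jar,plank,hinge,apple] B=[tube,lathe,knob] C=[orb]
Tick 2: prefer B, take tube from B; A=[urn,jar,plank,hinge,apple] B=[lathe,knob] C=[orb,tube]
Tick 3: prefer A, take urn from A; A=[jar,plank,hinge,apple] B=[lathe,knob] C=[orb,tube,urn]
Tick 4: prefer B, take lathe from B; A=[jar,plank,hinge,apple] B=[knob] C=[orb,tube,urn,lathe]
Tick 5: prefer A, take jar from A; A=[plank,hinge,apple] B=[knob] C=[orb,tube,urn,lathe,jar]
Tick 6: prefer B, take knob from B; A=[plank,hinge,apple] B=[-] C=[orb,tube,urn,lathe,jar,knob]

Answer: 6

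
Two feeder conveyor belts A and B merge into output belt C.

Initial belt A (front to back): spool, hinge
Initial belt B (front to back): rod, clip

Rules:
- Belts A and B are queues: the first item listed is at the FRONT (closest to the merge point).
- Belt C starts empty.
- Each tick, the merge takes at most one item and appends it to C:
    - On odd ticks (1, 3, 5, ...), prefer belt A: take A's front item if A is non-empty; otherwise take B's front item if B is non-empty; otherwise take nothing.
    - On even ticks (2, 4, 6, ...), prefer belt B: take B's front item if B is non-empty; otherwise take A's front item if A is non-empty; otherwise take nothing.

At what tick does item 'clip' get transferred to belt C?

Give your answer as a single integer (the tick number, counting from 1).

Tick 1: prefer A, take spool from A; A=[hinge] B=[rod,clip] C=[spool]
Tick 2: prefer B, take rod from B; A=[hinge] B=[clip] C=[spool,rod]
Tick 3: prefer A, take hinge from A; A=[-] B=[clip] C=[spool,rod,hinge]
Tick 4: prefer B, take clip from B; A=[-] B=[-] C=[spool,rod,hinge,clip]

Answer: 4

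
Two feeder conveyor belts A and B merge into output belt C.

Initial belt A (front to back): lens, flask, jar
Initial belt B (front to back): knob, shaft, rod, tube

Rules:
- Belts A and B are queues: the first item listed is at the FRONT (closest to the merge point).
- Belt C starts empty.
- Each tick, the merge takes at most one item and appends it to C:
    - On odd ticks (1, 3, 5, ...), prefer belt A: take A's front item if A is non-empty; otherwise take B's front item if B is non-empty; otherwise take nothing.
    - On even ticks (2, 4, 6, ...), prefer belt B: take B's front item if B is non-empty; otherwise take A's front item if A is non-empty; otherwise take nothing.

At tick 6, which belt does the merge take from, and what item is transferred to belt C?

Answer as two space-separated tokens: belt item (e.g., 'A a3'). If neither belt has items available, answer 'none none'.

Answer: B rod

Derivation:
Tick 1: prefer A, take lens from A; A=[flask,jar] B=[knob,shaft,rod,tube] C=[lens]
Tick 2: prefer B, take knob from B; A=[flask,jar] B=[shaft,rod,tube] C=[lens,knob]
Tick 3: prefer A, take flask from A; A=[jar] B=[shaft,rod,tube] C=[lens,knob,flask]
Tick 4: prefer B, take shaft from B; A=[jar] B=[rod,tube] C=[lens,knob,flask,shaft]
Tick 5: prefer A, take jar from A; A=[-] B=[rod,tube] C=[lens,knob,flask,shaft,jar]
Tick 6: prefer B, take rod from B; A=[-] B=[tube] C=[lens,knob,flask,shaft,jar,rod]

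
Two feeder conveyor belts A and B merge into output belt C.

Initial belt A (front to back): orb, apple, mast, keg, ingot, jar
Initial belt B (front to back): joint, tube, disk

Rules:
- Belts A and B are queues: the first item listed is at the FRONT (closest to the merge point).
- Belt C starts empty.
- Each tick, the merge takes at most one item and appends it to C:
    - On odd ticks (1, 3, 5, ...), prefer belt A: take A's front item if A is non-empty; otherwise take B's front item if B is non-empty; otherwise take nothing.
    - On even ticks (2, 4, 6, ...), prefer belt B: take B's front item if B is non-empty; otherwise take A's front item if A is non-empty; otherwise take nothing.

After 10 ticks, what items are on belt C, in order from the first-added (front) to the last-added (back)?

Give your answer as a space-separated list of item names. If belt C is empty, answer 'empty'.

Tick 1: prefer A, take orb from A; A=[apple,mast,keg,ingot,jar] B=[joint,tube,disk] C=[orb]
Tick 2: prefer B, take joint from B; A=[apple,mast,keg,ingot,jar] B=[tube,disk] C=[orb,joint]
Tick 3: prefer A, take apple from A; A=[mast,keg,ingot,jar] B=[tube,disk] C=[orb,joint,apple]
Tick 4: prefer B, take tube from B; A=[mast,keg,ingot,jar] B=[disk] C=[orb,joint,apple,tube]
Tick 5: prefer A, take mast from A; A=[keg,ingot,jar] B=[disk] C=[orb,joint,apple,tube,mast]
Tick 6: prefer B, take disk from B; A=[keg,ingot,jar] B=[-] C=[orb,joint,apple,tube,mast,disk]
Tick 7: prefer A, take keg from A; A=[ingot,jar] B=[-] C=[orb,joint,apple,tube,mast,disk,keg]
Tick 8: prefer B, take ingot from A; A=[jar] B=[-] C=[orb,joint,apple,tube,mast,disk,keg,ingot]
Tick 9: prefer A, take jar from A; A=[-] B=[-] C=[orb,joint,apple,tube,mast,disk,keg,ingot,jar]
Tick 10: prefer B, both empty, nothing taken; A=[-] B=[-] C=[orb,joint,apple,tube,mast,disk,keg,ingot,jar]

Answer: orb joint apple tube mast disk keg ingot jar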